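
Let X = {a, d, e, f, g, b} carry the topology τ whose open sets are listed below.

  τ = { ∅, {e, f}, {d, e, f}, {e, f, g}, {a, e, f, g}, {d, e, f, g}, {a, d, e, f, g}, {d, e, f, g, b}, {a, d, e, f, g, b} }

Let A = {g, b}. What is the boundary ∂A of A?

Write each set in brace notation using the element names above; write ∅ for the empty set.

open subsets of A: ∅; so int(A) = ∅
closure: X∖int(X∖A) = X∖{d, e, f} = {a, g, b}
∂A = {a, g, b} minus ∅ = {a, g, b}

{a, g, b}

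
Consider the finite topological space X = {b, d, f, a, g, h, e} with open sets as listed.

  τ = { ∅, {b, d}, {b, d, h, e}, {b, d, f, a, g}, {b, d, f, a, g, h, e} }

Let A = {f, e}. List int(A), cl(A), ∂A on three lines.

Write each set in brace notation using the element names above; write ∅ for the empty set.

U open, U⊆A: ∅. int(A) = ⋃ = ∅
X∖A={b, d, a, g, h}, int(X∖A)={b, d}, hence cl(A)={f, a, g, h, e}
∂A: remove int from cl → {f, a, g, h, e}

int(A) = ∅
cl(A)  = {f, a, g, h, e}
∂A     = {f, a, g, h, e}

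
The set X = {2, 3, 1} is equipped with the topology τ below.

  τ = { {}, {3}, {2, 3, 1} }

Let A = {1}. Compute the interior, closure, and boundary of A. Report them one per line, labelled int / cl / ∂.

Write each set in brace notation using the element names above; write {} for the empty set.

int(A) = {}
cl(A)  = {2, 1}
∂A     = {2, 1}

U open, U⊆A: {}. int(A) = ⋃ = {}
X∖A={2, 3}, int(X∖A)={3}, hence cl(A)={2, 1}
∂A: remove int from cl → {2, 1}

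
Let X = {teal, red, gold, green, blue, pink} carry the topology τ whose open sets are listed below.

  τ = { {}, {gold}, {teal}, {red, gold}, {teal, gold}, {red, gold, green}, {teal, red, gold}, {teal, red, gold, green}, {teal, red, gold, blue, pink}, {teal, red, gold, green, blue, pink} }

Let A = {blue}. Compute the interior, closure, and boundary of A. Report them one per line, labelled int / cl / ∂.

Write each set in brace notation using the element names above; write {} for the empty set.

interior: largest open inside A is {} (from {})
cl via duality: int({teal, red, gold, green, pink}) = {teal, red, gold, green}, so X∖{teal, red, gold, green} = {blue, pink}
cl∖int = {blue, pink}

int(A) = {}
cl(A)  = {blue, pink}
∂A     = {blue, pink}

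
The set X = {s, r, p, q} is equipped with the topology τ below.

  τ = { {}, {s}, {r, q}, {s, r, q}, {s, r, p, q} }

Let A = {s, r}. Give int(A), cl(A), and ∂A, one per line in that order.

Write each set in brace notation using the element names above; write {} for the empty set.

U open, U⊆A: {}, {s}. int(A) = ⋃ = {s}
X∖A={p, q}, int(X∖A)={}, hence cl(A)={s, r, p, q}
∂A: remove int from cl → {r, p, q}

int(A) = {s}
cl(A)  = {s, r, p, q}
∂A     = {r, p, q}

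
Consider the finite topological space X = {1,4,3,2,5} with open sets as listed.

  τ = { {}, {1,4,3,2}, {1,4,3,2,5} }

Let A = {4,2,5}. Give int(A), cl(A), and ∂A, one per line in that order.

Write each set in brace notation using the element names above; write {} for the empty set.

int(A) = {}
cl(A)  = {1,4,3,2,5}
∂A     = {1,4,3,2,5}

interior: largest open inside A is {} (from {})
cl via duality: int({1,3}) = {}, so X∖{} = {1,4,3,2,5}
cl∖int = {1,4,3,2,5}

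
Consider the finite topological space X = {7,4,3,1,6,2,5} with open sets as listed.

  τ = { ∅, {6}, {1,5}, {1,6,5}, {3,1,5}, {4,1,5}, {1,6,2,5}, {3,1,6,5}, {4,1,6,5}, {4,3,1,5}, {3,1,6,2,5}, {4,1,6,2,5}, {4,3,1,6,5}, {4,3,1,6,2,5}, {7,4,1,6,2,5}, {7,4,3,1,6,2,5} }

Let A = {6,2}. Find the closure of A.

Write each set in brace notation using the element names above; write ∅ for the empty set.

{7,6,2}

complement {7,4,3,1,5}; its interior {4,3,1,5}; cl(A) = X∖{4,3,1,5} = {7,6,2}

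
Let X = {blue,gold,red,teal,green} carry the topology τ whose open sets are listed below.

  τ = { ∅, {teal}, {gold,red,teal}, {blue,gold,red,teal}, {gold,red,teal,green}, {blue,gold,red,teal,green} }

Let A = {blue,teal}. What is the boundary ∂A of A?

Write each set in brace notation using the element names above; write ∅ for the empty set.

{blue,gold,red,green}

interior: largest open inside A is {teal} (from ∅, {teal})
cl via duality: int({gold,red,green}) = ∅, so X∖∅ = {blue,gold,red,teal,green}
cl∖int = {blue,gold,red,green}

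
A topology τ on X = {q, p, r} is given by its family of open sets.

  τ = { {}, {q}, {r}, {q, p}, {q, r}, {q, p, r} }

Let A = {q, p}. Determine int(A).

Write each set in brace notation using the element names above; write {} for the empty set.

{q, p}

interior: largest open inside A is {q, p} (from {}, {q}, {q, p})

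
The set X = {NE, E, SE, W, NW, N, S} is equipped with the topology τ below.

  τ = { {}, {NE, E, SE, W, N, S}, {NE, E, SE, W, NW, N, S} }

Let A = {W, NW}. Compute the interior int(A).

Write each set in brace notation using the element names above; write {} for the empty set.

{}

opens ⊆ A: {}; union → int = {}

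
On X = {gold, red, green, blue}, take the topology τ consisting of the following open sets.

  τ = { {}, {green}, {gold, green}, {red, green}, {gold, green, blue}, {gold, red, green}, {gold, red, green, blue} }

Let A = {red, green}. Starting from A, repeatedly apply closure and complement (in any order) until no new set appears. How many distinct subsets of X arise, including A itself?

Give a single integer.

cl via duality: int({gold, blue}) = {}, so X∖{} = {gold, red, green, blue}
Write k for closure, c for complement:
  1. A     = {red, green}
  2. kA    = {gold, red, green, blue}
  3. cA    = {gold, blue}
  4. ckA   = {}
applying k or c yields no new set

4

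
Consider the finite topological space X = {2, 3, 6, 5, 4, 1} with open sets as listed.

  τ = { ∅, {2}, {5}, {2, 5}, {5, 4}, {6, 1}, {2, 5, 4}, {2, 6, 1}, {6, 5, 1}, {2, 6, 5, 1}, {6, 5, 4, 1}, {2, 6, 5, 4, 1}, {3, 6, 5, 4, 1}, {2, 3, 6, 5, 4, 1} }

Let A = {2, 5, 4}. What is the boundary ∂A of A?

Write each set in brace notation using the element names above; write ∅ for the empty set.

{3}

interior: largest open inside A is {2, 5, 4} (from ∅, {2}, {5}, {2, 5}, {5, 4}, {2, 5, 4})
cl via duality: int({3, 6, 1}) = {6, 1}, so X∖{6, 1} = {2, 3, 5, 4}
cl∖int = {3}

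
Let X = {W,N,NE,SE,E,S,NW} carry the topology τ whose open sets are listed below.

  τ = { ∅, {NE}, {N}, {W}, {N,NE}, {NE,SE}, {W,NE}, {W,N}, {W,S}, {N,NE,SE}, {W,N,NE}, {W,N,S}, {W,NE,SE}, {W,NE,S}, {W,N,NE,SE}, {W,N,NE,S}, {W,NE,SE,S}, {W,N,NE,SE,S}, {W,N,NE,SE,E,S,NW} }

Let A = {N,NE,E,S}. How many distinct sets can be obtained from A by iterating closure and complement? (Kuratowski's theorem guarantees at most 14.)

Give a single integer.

X∖A={W,SE,NW}, int(X∖A)={W}, hence cl(A)={N,NE,SE,E,S,NW}
Orbit (k=closure, c=complement):
  1. A     = {N,NE,E,S}
  2. kA    = {N,NE,SE,E,S,NW}
  3. cA    = {W,SE,NW}
  4. ckA   = {W}
  5. kcA   = {W,SE,E,S,NW}
  6. kckA  = {W,E,S,NW}
  7. ckcA  = {N,NE}
  8. ckckA = {N,NE,SE}
  9. kckcA = {N,NE,SE,E,NW}
  10. ckckcA = {W,S}
(closed under both — stop)

10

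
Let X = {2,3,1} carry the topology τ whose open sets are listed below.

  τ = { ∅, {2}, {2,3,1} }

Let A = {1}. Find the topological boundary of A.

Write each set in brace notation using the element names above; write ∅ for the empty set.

{3,1}

open subsets of A: ∅; so int(A) = ∅
closure: X∖int(X∖A) = X∖{2} = {3,1}
∂A = {3,1} minus ∅ = {3,1}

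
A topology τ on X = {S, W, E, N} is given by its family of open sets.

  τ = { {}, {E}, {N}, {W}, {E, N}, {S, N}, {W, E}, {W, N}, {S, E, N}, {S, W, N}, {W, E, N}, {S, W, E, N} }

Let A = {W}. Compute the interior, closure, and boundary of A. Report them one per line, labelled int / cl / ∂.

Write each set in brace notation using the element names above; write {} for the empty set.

opens ⊆ A: {}, {W}; union → int = {W}
complement {S, E, N}; its interior {S, E, N}; cl(A) = X∖{S, E, N} = {W}
boundary = {W} ∖ {W} = {}

int(A) = {W}
cl(A)  = {W}
∂A     = {}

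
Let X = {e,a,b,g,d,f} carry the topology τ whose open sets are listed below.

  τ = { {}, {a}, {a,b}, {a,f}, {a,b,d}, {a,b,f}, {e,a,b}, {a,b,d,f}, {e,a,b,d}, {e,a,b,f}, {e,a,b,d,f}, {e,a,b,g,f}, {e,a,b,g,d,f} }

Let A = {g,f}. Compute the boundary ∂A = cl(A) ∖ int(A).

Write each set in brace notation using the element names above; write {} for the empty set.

U open, U⊆A: {}. int(A) = ⋃ = {}
X∖A={e,a,b,d}, int(X∖A)={e,a,b,d}, hence cl(A)={g,f}
∂A: remove int from cl → {g,f}

{g,f}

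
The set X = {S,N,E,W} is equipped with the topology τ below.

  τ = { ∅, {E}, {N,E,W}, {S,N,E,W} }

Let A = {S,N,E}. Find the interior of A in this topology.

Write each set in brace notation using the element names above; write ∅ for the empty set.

interior: largest open inside A is {E} (from ∅, {E})

{E}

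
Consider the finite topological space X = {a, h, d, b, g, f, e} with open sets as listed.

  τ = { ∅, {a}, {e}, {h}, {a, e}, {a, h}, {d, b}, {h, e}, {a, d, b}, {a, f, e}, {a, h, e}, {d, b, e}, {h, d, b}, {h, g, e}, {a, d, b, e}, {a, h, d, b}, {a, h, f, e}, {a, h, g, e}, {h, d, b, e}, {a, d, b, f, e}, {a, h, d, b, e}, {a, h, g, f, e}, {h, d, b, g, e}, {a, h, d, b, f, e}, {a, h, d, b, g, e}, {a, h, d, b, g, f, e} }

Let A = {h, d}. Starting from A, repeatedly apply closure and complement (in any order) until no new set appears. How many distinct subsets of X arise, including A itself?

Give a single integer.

10

cl via duality: int({a, b, g, f, e}) = {a, f, e}, so X∖{a, f, e} = {h, d, b, g}
Write k for closure, c for complement:
  1. A     = {h, d}
  2. kA    = {h, d, b, g}
  3. cA    = {a, b, g, f, e}
  4. ckA   = {a, f, e}
  5. kcA   = {a, d, b, g, f, e}
  6. kckA  = {a, g, f, e}
  7. ckcA  = {h}
  8. ckckA = {h, d, b}
  9. kckcA = {h, g}
  10. ckckcA = {a, d, b, f, e}
applying k or c yields no new set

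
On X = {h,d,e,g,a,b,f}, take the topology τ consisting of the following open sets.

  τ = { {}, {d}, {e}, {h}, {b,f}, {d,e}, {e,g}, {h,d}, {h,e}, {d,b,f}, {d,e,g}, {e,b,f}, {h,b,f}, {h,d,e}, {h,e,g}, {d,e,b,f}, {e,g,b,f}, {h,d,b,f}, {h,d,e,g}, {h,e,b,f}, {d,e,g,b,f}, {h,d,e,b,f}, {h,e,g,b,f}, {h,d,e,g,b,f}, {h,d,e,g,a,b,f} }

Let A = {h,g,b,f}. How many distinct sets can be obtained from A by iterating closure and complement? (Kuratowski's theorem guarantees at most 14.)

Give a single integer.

X∖A={d,e,a}, int(X∖A)={d,e}, hence cl(A)={h,g,a,b,f}
Orbit (k=closure, c=complement):
  1. A     = {h,g,b,f}
  2. kA    = {h,g,a,b,f}
  3. cA    = {d,e,a}
  4. ckA   = {d,e}
  5. kcA   = {d,e,g,a}
  6. ckcA  = {h,b,f}
  7. kckcA = {h,a,b,f}
  8. ckckcA = {d,e,g}
(closed under both — stop)

8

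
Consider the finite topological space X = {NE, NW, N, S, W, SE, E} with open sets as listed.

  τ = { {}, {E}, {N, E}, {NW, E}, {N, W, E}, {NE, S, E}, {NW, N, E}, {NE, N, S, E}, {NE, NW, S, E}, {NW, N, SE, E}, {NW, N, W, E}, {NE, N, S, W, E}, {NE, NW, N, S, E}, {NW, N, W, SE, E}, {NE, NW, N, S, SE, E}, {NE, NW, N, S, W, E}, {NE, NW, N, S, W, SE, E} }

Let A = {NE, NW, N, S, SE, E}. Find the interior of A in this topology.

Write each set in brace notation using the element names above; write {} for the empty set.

opens ⊆ A: {}, {E}, {NW, E}, {N, E}, {NE, S, E}, {NW, N, E}, {NE, N, S, E}, {NE, NW, S, E}, {NW, N, SE, E}, {NE, NW, N, S, E}, {NE, NW, N, S, SE, E}; union → int = {NE, NW, N, S, SE, E}

{NE, NW, N, S, SE, E}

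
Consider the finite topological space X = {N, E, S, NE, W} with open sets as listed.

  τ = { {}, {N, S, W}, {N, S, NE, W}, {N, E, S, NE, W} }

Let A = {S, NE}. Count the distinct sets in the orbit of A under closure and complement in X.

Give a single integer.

4

cl via duality: int({N, E, W}) = {}, so X∖{} = {N, E, S, NE, W}
Write k for closure, c for complement:
  1. A     = {S, NE}
  2. kA    = {N, E, S, NE, W}
  3. cA    = {N, E, W}
  4. ckA   = {}
applying k or c yields no new set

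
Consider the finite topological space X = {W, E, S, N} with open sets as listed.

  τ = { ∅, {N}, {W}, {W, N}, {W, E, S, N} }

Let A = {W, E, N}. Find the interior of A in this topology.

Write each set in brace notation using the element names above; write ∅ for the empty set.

open subsets of A: ∅, {W}, {N}, {W, N}; so int(A) = {W, N}

{W, N}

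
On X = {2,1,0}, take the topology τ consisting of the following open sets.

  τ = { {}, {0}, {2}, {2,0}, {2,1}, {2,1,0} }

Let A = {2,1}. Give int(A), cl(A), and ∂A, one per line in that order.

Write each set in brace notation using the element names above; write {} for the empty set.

int(A) = {2,1}
cl(A)  = {2,1}
∂A     = {}

opens ⊆ A: {}, {2}, {2,1}; union → int = {2,1}
complement {0}; its interior {0}; cl(A) = X∖{0} = {2,1}
boundary = {2,1} ∖ {2,1} = {}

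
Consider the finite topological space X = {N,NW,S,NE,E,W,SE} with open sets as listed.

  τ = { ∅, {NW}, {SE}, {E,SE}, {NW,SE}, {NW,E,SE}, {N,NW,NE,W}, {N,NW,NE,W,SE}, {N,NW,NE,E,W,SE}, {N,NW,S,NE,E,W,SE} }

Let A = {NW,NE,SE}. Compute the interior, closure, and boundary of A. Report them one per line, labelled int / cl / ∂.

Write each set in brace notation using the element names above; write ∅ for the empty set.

int(A) = {NW,SE}
cl(A)  = {N,NW,S,NE,E,W,SE}
∂A     = {N,S,NE,E,W}

U open, U⊆A: ∅, {NW}, {SE}, {NW,SE}. int(A) = ⋃ = {NW,SE}
X∖A={N,S,E,W}, int(X∖A)=∅, hence cl(A)={N,NW,S,NE,E,W,SE}
∂A: remove int from cl → {N,S,NE,E,W}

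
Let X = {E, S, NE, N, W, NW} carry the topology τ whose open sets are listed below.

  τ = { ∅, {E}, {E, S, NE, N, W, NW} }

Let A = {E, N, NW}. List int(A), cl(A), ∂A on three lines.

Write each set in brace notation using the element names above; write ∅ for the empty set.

interior: largest open inside A is {E} (from ∅, {E})
cl via duality: int({S, NE, W}) = ∅, so X∖∅ = {E, S, NE, N, W, NW}
cl∖int = {S, NE, N, W, NW}

int(A) = {E}
cl(A)  = {E, S, NE, N, W, NW}
∂A     = {S, NE, N, W, NW}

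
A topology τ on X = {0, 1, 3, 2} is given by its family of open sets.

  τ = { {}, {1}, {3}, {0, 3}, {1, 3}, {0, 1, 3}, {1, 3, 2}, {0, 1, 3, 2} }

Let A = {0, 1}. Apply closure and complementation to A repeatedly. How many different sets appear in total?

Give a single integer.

cl via duality: int({3, 2}) = {3}, so X∖{3} = {0, 1, 2}
Write k for closure, c for complement:
  1. A     = {0, 1}
  2. kA    = {0, 1, 2}
  3. cA    = {3, 2}
  4. ckA   = {3}
  5. kcA   = {0, 3, 2}
  6. ckcA  = {1}
  7. kckcA = {1, 2}
  8. ckckcA = {0, 3}
applying k or c yields no new set

8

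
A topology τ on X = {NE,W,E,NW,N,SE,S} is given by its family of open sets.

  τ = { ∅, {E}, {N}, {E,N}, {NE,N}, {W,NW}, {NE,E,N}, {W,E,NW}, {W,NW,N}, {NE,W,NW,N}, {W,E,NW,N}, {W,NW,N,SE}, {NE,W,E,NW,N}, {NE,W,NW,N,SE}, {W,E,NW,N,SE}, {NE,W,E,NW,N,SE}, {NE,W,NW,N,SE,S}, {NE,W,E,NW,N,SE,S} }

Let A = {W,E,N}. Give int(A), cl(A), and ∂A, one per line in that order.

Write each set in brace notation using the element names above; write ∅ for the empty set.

int(A) = {E,N}
cl(A)  = {NE,W,E,NW,N,SE,S}
∂A     = {NE,W,NW,SE,S}

opens ⊆ A: ∅, {N}, {E}, {E,N}; union → int = {E,N}
complement {NE,NW,SE,S}; its interior ∅; cl(A) = X∖∅ = {NE,W,E,NW,N,SE,S}
boundary = {NE,W,E,NW,N,SE,S} ∖ {E,N} = {NE,W,NW,SE,S}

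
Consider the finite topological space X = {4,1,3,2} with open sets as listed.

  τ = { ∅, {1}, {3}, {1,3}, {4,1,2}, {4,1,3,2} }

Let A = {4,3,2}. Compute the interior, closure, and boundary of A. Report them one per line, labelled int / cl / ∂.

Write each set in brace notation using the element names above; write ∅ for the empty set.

interior: largest open inside A is {3} (from ∅, {3})
cl via duality: int({1}) = {1}, so X∖{1} = {4,3,2}
cl∖int = {4,2}

int(A) = {3}
cl(A)  = {4,3,2}
∂A     = {4,2}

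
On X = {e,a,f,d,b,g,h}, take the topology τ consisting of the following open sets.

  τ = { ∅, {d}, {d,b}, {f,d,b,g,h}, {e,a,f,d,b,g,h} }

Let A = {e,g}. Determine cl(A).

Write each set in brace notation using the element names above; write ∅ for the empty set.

{e,a,f,g,h}

closure: X∖int(X∖A) = X∖{d,b} = {e,a,f,g,h}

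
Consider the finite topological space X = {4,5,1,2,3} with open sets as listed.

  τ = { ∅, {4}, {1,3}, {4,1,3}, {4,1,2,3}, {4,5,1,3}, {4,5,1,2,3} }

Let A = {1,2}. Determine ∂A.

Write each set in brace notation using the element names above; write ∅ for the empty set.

open subsets of A: ∅; so int(A) = ∅
closure: X∖int(X∖A) = X∖{4} = {5,1,2,3}
∂A = {5,1,2,3} minus ∅ = {5,1,2,3}

{5,1,2,3}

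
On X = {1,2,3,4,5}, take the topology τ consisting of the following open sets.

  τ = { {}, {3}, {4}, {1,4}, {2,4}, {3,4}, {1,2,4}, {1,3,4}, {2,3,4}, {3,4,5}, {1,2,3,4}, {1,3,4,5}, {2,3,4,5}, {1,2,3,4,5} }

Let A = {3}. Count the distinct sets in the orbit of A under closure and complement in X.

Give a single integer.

4

closure: X∖int(X∖A) = X∖{1,2,4} = {3,5}
Let k=closure and c=complement:
  1. A     = {3}
  2. kA    = {3,5}
  3. cA    = {1,2,4,5}
  4. ckA   = {1,2,4}
— saturated at 4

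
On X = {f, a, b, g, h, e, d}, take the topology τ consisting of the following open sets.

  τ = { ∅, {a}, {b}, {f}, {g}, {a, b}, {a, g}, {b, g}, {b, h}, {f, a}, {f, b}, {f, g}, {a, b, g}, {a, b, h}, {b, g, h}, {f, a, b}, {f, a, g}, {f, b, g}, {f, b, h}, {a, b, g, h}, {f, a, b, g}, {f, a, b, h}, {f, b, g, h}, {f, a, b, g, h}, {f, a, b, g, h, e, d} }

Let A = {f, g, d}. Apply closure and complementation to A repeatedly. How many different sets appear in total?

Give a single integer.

X∖A={a, b, h, e}, int(X∖A)={a, b, h}, hence cl(A)={f, g, e, d}
Orbit (k=closure, c=complement):
  1. A     = {f, g, d}
  2. kA    = {f, g, e, d}
  3. cA    = {a, b, h, e}
  4. ckA   = {a, b, h}
  5. kcA   = {a, b, h, e, d}
  6. ckcA  = {f, g}
(closed under both — stop)

6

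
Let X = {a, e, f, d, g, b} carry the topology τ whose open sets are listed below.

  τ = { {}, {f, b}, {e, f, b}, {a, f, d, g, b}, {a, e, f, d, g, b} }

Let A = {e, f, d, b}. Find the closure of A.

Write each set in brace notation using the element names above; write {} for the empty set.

{a, e, f, d, g, b}

complement {a, g}; its interior {}; cl(A) = X∖{} = {a, e, f, d, g, b}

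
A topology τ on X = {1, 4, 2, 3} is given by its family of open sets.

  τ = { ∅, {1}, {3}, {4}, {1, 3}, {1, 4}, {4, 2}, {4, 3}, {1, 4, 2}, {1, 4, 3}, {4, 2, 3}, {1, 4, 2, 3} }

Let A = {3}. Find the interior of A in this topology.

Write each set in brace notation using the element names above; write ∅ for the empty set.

interior: largest open inside A is {3} (from ∅, {3})

{3}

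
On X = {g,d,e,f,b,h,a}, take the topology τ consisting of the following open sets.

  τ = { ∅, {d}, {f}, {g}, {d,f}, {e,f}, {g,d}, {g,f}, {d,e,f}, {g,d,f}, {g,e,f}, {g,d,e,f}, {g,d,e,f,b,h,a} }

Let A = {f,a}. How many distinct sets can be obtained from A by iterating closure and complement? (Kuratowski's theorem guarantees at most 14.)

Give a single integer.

8

closure: X∖int(X∖A) = X∖{g,d} = {e,f,b,h,a}
Let k=closure and c=complement:
  1. A     = {f,a}
  2. kA    = {e,f,b,h,a}
  3. cA    = {g,d,e,b,h}
  4. ckA   = {g,d}
  5. kcA   = {g,d,e,b,h,a}
  6. kckA  = {g,d,b,h,a}
  7. ckcA  = {f}
  8. ckckA = {e,f}
— saturated at 8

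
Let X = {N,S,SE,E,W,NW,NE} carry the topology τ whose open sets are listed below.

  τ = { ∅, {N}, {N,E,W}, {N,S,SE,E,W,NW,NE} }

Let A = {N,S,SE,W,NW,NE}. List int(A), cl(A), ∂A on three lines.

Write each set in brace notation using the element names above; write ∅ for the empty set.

interior: largest open inside A is {N} (from ∅, {N})
cl via duality: int({E}) = ∅, so X∖∅ = {N,S,SE,E,W,NW,NE}
cl∖int = {S,SE,E,W,NW,NE}

int(A) = {N}
cl(A)  = {N,S,SE,E,W,NW,NE}
∂A     = {S,SE,E,W,NW,NE}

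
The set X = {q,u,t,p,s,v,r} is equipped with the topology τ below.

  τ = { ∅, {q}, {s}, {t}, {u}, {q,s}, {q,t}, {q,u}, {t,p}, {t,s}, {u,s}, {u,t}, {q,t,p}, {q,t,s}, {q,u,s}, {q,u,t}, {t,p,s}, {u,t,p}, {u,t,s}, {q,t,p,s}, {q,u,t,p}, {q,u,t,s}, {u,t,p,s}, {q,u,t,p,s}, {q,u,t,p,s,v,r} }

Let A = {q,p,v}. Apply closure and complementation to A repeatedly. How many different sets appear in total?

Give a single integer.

8

cl via duality: int({u,t,s,r}) = {u,t,s}, so X∖{u,t,s} = {q,p,v,r}
Write k for closure, c for complement:
  1. A     = {q,p,v}
  2. kA    = {q,p,v,r}
  3. cA    = {u,t,s,r}
  4. ckA   = {u,t,s}
  5. kcA   = {u,t,p,s,v,r}
  6. ckcA  = {q}
  7. kckcA = {q,v,r}
  8. ckckcA = {u,t,p,s}
applying k or c yields no new set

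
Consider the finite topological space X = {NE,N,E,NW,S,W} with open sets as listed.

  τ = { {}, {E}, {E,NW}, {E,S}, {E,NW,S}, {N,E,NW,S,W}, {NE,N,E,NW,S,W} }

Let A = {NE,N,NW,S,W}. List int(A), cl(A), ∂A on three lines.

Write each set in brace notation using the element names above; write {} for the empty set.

int(A) = {}
cl(A)  = {NE,N,NW,S,W}
∂A     = {NE,N,NW,S,W}

U open, U⊆A: {}. int(A) = ⋃ = {}
X∖A={E}, int(X∖A)={E}, hence cl(A)={NE,N,NW,S,W}
∂A: remove int from cl → {NE,N,NW,S,W}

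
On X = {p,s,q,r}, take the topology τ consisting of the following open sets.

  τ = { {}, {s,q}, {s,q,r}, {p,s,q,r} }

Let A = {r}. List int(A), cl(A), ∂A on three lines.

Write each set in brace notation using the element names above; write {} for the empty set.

U open, U⊆A: {}. int(A) = ⋃ = {}
X∖A={p,s,q}, int(X∖A)={s,q}, hence cl(A)={p,r}
∂A: remove int from cl → {p,r}

int(A) = {}
cl(A)  = {p,r}
∂A     = {p,r}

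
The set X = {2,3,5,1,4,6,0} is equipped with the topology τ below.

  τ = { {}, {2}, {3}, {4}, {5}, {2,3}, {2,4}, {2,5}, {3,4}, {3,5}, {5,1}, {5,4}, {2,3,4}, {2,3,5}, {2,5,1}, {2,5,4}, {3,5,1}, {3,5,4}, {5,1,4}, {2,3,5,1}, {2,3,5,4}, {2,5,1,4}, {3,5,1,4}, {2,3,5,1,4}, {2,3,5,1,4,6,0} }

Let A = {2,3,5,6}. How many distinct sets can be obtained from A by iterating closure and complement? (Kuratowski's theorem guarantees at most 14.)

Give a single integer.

complement {1,4,0}; its interior {4}; cl(A) = X∖{4} = {2,3,5,1,6,0}
With k = closure, c = complement:
  1. A     = {2,3,5,6}
  2. kA    = {2,3,5,1,6,0}
  3. cA    = {1,4,0}
  4. ckA   = {4}
  5. kcA   = {1,4,6,0}
  6. kckA  = {4,6,0}
  7. ckcA  = {2,3,5}
  8. ckckA = {2,3,5,1}
k, c of each give nothing new

8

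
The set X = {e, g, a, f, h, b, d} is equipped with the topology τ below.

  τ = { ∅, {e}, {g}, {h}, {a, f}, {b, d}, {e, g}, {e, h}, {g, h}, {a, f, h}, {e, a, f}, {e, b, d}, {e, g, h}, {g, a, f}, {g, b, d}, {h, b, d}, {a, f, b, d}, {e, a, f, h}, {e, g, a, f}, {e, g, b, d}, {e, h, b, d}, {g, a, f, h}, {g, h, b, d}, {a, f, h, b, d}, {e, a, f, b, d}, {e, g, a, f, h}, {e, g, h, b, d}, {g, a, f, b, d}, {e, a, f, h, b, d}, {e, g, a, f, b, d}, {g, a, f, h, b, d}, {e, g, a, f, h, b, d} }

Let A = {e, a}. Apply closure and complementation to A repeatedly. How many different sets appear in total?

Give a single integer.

X∖A={g, f, h, b, d}, int(X∖A)={g, h, b, d}, hence cl(A)={e, a, f}
Orbit (k=closure, c=complement):
  1. A     = {e, a}
  2. kA    = {e, a, f}
  3. cA    = {g, f, h, b, d}
  4. ckA   = {g, h, b, d}
  5. kcA   = {g, a, f, h, b, d}
  6. ckcA  = {e}
(closed under both — stop)

6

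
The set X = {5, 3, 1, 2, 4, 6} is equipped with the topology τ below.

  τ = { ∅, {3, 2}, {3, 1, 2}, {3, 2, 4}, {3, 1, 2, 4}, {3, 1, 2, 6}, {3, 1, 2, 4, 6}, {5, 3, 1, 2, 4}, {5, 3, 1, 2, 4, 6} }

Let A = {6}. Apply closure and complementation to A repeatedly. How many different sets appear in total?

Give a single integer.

complement {5, 3, 1, 2, 4}; its interior {5, 3, 1, 2, 4}; cl(A) = X∖{5, 3, 1, 2, 4} = {6}
With k = closure, c = complement:
  1. A     = {6}
  2. cA    = {5, 3, 1, 2, 4}
  3. kcA   = {5, 3, 1, 2, 4, 6}
  4. ckcA  = ∅
k, c of each give nothing new

4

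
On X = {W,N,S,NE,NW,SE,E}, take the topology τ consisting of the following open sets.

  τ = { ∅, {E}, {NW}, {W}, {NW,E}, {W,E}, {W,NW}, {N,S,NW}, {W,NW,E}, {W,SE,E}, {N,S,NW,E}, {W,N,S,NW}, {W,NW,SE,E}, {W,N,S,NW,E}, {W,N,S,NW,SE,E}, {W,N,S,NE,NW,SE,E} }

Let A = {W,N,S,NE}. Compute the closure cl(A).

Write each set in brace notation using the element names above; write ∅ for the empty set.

cl via duality: int({NW,SE,E}) = {NW,E}, so X∖{NW,E} = {W,N,S,NE,SE}

{W,N,S,NE,SE}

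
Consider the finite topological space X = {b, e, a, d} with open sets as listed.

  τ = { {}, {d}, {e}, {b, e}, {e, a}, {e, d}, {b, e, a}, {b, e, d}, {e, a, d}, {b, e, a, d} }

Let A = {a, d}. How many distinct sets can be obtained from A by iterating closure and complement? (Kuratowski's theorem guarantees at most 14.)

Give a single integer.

4

X∖A={b, e}, int(X∖A)={b, e}, hence cl(A)={a, d}
Orbit (k=closure, c=complement):
  1. A     = {a, d}
  2. cA    = {b, e}
  3. kcA   = {b, e, a}
  4. ckcA  = {d}
(closed under both — stop)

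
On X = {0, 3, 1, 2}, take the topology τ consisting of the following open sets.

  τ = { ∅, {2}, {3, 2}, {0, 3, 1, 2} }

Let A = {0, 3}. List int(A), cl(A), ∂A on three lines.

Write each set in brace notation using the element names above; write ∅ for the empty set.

opens ⊆ A: ∅; union → int = ∅
complement {1, 2}; its interior {2}; cl(A) = X∖{2} = {0, 3, 1}
boundary = {0, 3, 1} ∖ ∅ = {0, 3, 1}

int(A) = ∅
cl(A)  = {0, 3, 1}
∂A     = {0, 3, 1}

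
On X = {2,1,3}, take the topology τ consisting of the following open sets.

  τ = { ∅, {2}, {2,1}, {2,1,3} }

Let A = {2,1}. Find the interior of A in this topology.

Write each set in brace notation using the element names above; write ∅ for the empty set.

{2,1}

interior: largest open inside A is {2,1} (from ∅, {2}, {2,1})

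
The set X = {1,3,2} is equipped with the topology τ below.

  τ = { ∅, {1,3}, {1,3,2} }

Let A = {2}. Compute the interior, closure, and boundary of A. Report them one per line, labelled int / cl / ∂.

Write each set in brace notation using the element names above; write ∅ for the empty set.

int(A) = ∅
cl(A)  = {2}
∂A     = {2}

interior: largest open inside A is ∅ (from ∅)
cl via duality: int({1,3}) = {1,3}, so X∖{1,3} = {2}
cl∖int = {2}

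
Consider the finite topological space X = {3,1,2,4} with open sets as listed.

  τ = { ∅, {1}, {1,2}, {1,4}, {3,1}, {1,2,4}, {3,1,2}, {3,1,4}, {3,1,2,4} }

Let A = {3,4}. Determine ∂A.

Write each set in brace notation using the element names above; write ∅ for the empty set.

{3,4}

U open, U⊆A: ∅. int(A) = ⋃ = ∅
X∖A={1,2}, int(X∖A)={1,2}, hence cl(A)={3,4}
∂A: remove int from cl → {3,4}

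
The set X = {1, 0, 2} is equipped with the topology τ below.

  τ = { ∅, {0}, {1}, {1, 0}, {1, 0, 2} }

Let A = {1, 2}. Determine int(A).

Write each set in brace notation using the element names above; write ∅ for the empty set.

U open, U⊆A: ∅, {1}. int(A) = ⋃ = {1}

{1}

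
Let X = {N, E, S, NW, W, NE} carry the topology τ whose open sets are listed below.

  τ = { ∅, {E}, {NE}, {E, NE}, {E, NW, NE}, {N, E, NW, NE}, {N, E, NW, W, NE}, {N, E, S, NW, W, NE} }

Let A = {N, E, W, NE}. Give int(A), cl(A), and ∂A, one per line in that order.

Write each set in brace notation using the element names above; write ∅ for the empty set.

open subsets of A: ∅, {E}, {NE}, {E, NE}; so int(A) = {E, NE}
closure: X∖int(X∖A) = X∖∅ = {N, E, S, NW, W, NE}
∂A = {N, E, S, NW, W, NE} minus {E, NE} = {N, S, NW, W}

int(A) = {E, NE}
cl(A)  = {N, E, S, NW, W, NE}
∂A     = {N, S, NW, W}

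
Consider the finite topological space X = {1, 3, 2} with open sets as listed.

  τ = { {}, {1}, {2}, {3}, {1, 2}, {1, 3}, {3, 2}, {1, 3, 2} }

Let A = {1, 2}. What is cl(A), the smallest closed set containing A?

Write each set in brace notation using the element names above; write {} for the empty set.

{1, 2}

closure: X∖int(X∖A) = X∖{3} = {1, 2}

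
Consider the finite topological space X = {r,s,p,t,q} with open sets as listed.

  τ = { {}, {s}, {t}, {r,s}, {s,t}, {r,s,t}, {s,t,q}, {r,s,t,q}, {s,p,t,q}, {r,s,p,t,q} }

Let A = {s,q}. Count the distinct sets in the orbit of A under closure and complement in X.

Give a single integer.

closure: X∖int(X∖A) = X∖{t} = {r,s,p,q}
Let k=closure and c=complement:
  1. A     = {s,q}
  2. kA    = {r,s,p,q}
  3. cA    = {r,p,t}
  4. ckA   = {t}
  5. kcA   = {r,p,t,q}
  6. kckA  = {p,t,q}
  7. ckcA  = {s}
  8. ckckA = {r,s}
— saturated at 8

8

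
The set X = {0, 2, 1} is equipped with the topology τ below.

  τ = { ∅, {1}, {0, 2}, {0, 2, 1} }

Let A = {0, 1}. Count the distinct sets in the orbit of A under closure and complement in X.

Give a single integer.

6

X∖A={2}, int(X∖A)=∅, hence cl(A)={0, 2, 1}
Orbit (k=closure, c=complement):
  1. A     = {0, 1}
  2. kA    = {0, 2, 1}
  3. cA    = {2}
  4. ckA   = ∅
  5. kcA   = {0, 2}
  6. ckcA  = {1}
(closed under both — stop)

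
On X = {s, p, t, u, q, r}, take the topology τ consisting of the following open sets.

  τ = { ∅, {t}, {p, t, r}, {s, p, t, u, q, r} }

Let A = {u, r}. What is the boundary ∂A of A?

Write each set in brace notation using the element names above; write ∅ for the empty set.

U open, U⊆A: ∅. int(A) = ⋃ = ∅
X∖A={s, p, t, q}, int(X∖A)={t}, hence cl(A)={s, p, u, q, r}
∂A: remove int from cl → {s, p, u, q, r}

{s, p, u, q, r}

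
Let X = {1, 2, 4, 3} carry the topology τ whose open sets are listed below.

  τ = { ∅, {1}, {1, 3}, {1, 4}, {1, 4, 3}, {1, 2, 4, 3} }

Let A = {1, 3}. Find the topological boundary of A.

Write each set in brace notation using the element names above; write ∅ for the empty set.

U open, U⊆A: ∅, {1}, {1, 3}. int(A) = ⋃ = {1, 3}
X∖A={2, 4}, int(X∖A)=∅, hence cl(A)={1, 2, 4, 3}
∂A: remove int from cl → {2, 4}

{2, 4}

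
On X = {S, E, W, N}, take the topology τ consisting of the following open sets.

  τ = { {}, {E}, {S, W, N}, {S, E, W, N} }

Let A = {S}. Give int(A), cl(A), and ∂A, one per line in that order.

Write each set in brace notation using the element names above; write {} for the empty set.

int(A) = {}
cl(A)  = {S, W, N}
∂A     = {S, W, N}

U open, U⊆A: {}. int(A) = ⋃ = {}
X∖A={E, W, N}, int(X∖A)={E}, hence cl(A)={S, W, N}
∂A: remove int from cl → {S, W, N}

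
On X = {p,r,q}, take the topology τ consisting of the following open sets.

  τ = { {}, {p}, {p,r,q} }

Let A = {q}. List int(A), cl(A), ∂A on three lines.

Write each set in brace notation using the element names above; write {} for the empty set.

int(A) = {}
cl(A)  = {r,q}
∂A     = {r,q}

U open, U⊆A: {}. int(A) = ⋃ = {}
X∖A={p,r}, int(X∖A)={p}, hence cl(A)={r,q}
∂A: remove int from cl → {r,q}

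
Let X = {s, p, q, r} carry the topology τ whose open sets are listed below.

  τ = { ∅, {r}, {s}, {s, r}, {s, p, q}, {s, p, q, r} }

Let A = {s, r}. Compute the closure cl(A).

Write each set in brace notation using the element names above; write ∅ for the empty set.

complement {p, q}; its interior ∅; cl(A) = X∖∅ = {s, p, q, r}

{s, p, q, r}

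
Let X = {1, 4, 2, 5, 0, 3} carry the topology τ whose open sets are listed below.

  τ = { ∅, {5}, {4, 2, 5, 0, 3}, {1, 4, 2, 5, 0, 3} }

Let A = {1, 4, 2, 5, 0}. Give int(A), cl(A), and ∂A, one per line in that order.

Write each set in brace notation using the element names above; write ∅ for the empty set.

interior: largest open inside A is {5} (from ∅, {5})
cl via duality: int({3}) = ∅, so X∖∅ = {1, 4, 2, 5, 0, 3}
cl∖int = {1, 4, 2, 0, 3}

int(A) = {5}
cl(A)  = {1, 4, 2, 5, 0, 3}
∂A     = {1, 4, 2, 0, 3}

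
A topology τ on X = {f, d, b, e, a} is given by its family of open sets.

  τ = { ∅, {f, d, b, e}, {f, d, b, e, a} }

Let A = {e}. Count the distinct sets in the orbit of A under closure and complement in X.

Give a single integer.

X∖A={f, d, b, a}, int(X∖A)=∅, hence cl(A)={f, d, b, e, a}
Orbit (k=closure, c=complement):
  1. A     = {e}
  2. kA    = {f, d, b, e, a}
  3. cA    = {f, d, b, a}
  4. ckA   = ∅
(closed under both — stop)

4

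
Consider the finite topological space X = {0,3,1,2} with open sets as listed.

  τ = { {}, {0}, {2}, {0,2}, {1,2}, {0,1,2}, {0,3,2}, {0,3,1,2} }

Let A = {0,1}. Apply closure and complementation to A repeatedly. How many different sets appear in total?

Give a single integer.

8

X∖A={3,2}, int(X∖A)={2}, hence cl(A)={0,3,1}
Orbit (k=closure, c=complement):
  1. A     = {0,1}
  2. kA    = {0,3,1}
  3. cA    = {3,2}
  4. ckA   = {2}
  5. kcA   = {3,1,2}
  6. ckcA  = {0}
  7. kckcA = {0,3}
  8. ckckcA = {1,2}
(closed under both — stop)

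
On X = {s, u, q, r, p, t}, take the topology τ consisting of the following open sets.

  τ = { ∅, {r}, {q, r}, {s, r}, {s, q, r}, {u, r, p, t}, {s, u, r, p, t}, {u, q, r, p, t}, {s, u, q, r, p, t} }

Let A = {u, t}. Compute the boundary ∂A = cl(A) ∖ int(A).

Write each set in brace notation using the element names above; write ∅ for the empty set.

open subsets of A: ∅; so int(A) = ∅
closure: X∖int(X∖A) = X∖{s, q, r} = {u, p, t}
∂A = {u, p, t} minus ∅ = {u, p, t}

{u, p, t}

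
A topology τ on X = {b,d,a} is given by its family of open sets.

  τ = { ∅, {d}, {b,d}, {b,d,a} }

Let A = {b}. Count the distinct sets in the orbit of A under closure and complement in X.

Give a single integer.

6

X∖A={d,a}, int(X∖A)={d}, hence cl(A)={b,a}
Orbit (k=closure, c=complement):
  1. A     = {b}
  2. kA    = {b,a}
  3. cA    = {d,a}
  4. ckA   = {d}
  5. kcA   = {b,d,a}
  6. ckcA  = ∅
(closed under both — stop)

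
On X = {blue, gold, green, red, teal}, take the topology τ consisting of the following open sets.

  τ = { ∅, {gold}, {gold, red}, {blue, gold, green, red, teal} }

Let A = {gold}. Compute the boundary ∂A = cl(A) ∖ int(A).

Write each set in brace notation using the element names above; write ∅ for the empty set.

open subsets of A: ∅, {gold}; so int(A) = {gold}
closure: X∖int(X∖A) = X∖∅ = {blue, gold, green, red, teal}
∂A = {blue, gold, green, red, teal} minus {gold} = {blue, green, red, teal}

{blue, green, red, teal}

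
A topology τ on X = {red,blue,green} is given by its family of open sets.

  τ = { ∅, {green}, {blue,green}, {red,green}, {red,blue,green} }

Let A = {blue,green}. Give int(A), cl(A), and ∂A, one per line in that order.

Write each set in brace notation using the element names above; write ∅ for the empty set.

int(A) = {blue,green}
cl(A)  = {red,blue,green}
∂A     = {red}

interior: largest open inside A is {blue,green} (from ∅, {green}, {blue,green})
cl via duality: int({red}) = ∅, so X∖∅ = {red,blue,green}
cl∖int = {red}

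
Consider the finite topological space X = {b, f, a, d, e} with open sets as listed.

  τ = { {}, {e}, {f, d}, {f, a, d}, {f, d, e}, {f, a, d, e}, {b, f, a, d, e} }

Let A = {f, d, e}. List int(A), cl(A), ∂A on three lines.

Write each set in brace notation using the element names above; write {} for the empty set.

int(A) = {f, d, e}
cl(A)  = {b, f, a, d, e}
∂A     = {b, a}

open subsets of A: {}, {e}, {f, d}, {f, d, e}; so int(A) = {f, d, e}
closure: X∖int(X∖A) = X∖{} = {b, f, a, d, e}
∂A = {b, f, a, d, e} minus {f, d, e} = {b, a}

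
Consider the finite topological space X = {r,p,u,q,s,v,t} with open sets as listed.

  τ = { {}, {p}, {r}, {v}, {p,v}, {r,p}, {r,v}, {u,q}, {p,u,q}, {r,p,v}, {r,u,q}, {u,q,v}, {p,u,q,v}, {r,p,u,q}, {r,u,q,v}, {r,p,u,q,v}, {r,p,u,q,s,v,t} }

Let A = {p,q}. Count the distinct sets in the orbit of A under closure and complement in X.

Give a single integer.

cl via duality: int({r,u,s,v,t}) = {r,v}, so X∖{r,v} = {p,u,q,s,t}
Write k for closure, c for complement:
  1. A     = {p,q}
  2. kA    = {p,u,q,s,t}
  3. cA    = {r,u,s,v,t}
  4. ckA   = {r,v}
  5. kcA   = {r,u,q,s,v,t}
  6. kckA  = {r,s,v,t}
  7. ckcA  = {p}
  8. ckckA = {p,u,q}
  9. kckcA = {p,s,t}
  10. ckckcA = {r,u,q,v}
applying k or c yields no new set

10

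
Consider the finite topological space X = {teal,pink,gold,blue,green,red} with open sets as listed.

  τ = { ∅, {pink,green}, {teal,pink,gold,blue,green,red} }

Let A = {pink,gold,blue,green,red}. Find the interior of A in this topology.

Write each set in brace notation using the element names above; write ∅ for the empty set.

{pink,green}

interior: largest open inside A is {pink,green} (from ∅, {pink,green})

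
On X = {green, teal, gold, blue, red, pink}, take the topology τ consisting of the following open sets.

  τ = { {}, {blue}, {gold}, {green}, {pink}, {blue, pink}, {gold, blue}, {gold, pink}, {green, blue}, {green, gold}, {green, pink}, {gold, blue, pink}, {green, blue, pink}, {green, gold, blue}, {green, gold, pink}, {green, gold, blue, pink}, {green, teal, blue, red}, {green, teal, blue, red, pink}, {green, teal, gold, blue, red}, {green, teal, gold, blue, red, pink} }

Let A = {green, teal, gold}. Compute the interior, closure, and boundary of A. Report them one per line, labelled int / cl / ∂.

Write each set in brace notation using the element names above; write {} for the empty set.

open subsets of A: {}, {gold}, {green}, {green, gold}; so int(A) = {green, gold}
closure: X∖int(X∖A) = X∖{blue, pink} = {green, teal, gold, red}
∂A = {green, teal, gold, red} minus {green, gold} = {teal, red}

int(A) = {green, gold}
cl(A)  = {green, teal, gold, red}
∂A     = {teal, red}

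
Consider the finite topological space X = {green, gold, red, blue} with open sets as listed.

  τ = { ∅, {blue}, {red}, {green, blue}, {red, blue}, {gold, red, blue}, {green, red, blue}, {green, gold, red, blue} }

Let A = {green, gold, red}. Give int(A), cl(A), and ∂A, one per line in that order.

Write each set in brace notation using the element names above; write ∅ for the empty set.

int(A) = {red}
cl(A)  = {green, gold, red}
∂A     = {green, gold}

U open, U⊆A: ∅, {red}. int(A) = ⋃ = {red}
X∖A={blue}, int(X∖A)={blue}, hence cl(A)={green, gold, red}
∂A: remove int from cl → {green, gold}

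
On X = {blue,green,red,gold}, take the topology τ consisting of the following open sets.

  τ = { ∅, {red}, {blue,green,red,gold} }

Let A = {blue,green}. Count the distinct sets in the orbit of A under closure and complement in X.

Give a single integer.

6

closure: X∖int(X∖A) = X∖{red} = {blue,green,gold}
Let k=closure and c=complement:
  1. A     = {blue,green}
  2. kA    = {blue,green,gold}
  3. cA    = {red,gold}
  4. ckA   = {red}
  5. kcA   = {blue,green,red,gold}
  6. ckcA  = ∅
— saturated at 6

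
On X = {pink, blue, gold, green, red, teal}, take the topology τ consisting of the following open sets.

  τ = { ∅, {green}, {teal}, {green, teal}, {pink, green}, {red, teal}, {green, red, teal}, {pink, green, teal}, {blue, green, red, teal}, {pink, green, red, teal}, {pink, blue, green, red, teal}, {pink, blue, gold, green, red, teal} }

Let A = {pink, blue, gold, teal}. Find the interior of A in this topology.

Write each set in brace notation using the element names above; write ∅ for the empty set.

{teal}

open subsets of A: ∅, {teal}; so int(A) = {teal}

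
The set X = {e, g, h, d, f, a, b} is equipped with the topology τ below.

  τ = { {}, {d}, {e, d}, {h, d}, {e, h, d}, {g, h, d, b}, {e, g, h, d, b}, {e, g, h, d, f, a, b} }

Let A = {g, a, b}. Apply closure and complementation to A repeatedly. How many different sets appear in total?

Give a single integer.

6

cl via duality: int({e, h, d, f}) = {e, h, d}, so X∖{e, h, d} = {g, f, a, b}
Write k for closure, c for complement:
  1. A     = {g, a, b}
  2. kA    = {g, f, a, b}
  3. cA    = {e, h, d, f}
  4. ckA   = {e, h, d}
  5. kcA   = {e, g, h, d, f, a, b}
  6. ckcA  = {}
applying k or c yields no new set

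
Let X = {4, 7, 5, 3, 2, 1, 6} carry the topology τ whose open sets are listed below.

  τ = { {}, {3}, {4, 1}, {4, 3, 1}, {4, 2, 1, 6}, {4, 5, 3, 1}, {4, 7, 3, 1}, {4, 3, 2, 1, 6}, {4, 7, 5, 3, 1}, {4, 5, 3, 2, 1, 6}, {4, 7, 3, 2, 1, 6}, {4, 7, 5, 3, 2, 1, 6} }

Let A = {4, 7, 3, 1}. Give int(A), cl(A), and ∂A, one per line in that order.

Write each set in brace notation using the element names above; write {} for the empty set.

int(A) = {4, 7, 3, 1}
cl(A)  = {4, 7, 5, 3, 2, 1, 6}
∂A     = {5, 2, 6}

interior: largest open inside A is {4, 7, 3, 1} (from {}, {3}, {4, 1}, {4, 3, 1}, {4, 7, 3, 1})
cl via duality: int({5, 2, 6}) = {}, so X∖{} = {4, 7, 5, 3, 2, 1, 6}
cl∖int = {5, 2, 6}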